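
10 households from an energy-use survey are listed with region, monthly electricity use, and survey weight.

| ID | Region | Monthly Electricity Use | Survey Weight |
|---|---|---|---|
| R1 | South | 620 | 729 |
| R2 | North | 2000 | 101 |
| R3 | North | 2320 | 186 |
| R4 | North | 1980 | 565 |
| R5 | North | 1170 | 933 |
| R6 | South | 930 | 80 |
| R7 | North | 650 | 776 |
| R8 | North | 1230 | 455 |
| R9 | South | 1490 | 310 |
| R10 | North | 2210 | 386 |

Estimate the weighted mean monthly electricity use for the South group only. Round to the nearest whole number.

South rows: R1, R6, R9
Weighted sum = 620×729 + 930×80 + 1490×310
  = 451980 + 74400 + 461900 = 988280
Sum of weights = 1119
Weighted mean = 988280 / 1119 = 883.18141

883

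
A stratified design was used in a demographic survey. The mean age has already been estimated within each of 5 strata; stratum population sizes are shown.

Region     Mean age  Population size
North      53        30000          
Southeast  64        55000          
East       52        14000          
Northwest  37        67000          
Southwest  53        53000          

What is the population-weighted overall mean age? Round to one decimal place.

50.8

Σ Nₕ·x̄ₕ = 53×30000 + 64×55000 + 52×14000 + 37×67000 + 53×53000
  = 1590000 + 3520000 + 728000 + 2479000 + 2809000 = 11126000
Σ Nₕ = 219000
Overall mean = 11126000 / 219000 = 50.803653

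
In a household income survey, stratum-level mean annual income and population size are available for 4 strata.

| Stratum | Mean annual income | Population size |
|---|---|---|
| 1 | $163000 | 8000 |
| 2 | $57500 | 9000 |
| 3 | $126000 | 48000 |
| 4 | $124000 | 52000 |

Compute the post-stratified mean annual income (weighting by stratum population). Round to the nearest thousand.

Σ Nₕ·x̄ₕ = 163000×8000 + 57500×9000 + 126000×48000 + 124000×52000
  = 1304000000 + 517500000 + 6048000000 + 6448000000 = 14317500000
Σ Nₕ = 117000
Overall mean = 14317500000 / 117000 = 122371.79

122000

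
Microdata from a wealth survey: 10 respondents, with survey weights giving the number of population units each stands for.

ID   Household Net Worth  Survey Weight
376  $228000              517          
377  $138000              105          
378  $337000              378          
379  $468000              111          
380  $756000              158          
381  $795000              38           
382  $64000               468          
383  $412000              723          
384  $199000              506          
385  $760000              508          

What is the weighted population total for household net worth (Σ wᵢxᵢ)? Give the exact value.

1275960000

Weighted total = 228000×517 + 138000×105 + 337000×378 + 468000×111 + 756000×158 + 795000×38 + 64000×468 + 412000×723 + 199000×506 + 760000×508
  = 117876000 + 14490000 + 127386000 + 51948000 + 119448000 + 30210000 + 29952000 + 297876000 + 100694000 + 386080000 = 1275960000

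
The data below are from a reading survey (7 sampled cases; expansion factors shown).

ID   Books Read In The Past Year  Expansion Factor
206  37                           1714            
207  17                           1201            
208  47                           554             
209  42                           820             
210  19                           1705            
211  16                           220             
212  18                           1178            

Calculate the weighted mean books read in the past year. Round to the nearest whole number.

Weighted sum = 37×1714 + 17×1201 + 47×554 + 42×820 + 19×1705 + 16×220 + 18×1178
  = 63418 + 20417 + 26038 + 34440 + 32395 + 3520 + 21204 = 201432
Sum of weights = 1714 + 1201 + 554 + 820 + 1705 + 220 + 1178 = 7392
Weighted mean = 201432 / 7392 = 27.25

27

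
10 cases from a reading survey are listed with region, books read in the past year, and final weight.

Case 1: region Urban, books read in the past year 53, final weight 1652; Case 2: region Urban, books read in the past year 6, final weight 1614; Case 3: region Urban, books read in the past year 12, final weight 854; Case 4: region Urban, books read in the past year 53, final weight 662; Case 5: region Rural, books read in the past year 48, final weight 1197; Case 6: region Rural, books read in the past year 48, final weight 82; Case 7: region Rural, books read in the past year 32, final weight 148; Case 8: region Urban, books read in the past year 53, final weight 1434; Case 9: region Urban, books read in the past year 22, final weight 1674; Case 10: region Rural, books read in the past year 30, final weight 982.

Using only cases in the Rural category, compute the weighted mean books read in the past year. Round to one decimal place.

Rural rows: 5, 6, 7, 10
Weighted sum = 48×1197 + 48×82 + 32×148 + 30×982
  = 57456 + 3936 + 4736 + 29460 = 95588
Sum of weights = 1197 + 82 + 148 + 982 = 2409
Weighted mean = 95588 / 2409 = 39.679535

39.7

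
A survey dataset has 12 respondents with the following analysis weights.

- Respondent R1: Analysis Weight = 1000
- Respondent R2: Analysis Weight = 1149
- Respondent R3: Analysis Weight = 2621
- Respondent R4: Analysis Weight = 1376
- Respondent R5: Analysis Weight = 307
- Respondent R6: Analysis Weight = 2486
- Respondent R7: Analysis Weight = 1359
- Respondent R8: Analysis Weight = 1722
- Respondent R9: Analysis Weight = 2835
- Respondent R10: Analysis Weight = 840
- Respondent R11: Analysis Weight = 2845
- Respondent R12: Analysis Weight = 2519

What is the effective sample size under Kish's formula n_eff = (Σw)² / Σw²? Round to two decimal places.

Σ wᵢ = 1000 + 1149 + 2621 + 1376 + 307 + 2486 + 1359 + 1722 + 2835 + 840 + 2845 + 2519 = 21059
Σ wᵢ² = 45352039
n_eff = 21059² / 45352039 = 443481481 / 45352039 = 9.7786448

9.78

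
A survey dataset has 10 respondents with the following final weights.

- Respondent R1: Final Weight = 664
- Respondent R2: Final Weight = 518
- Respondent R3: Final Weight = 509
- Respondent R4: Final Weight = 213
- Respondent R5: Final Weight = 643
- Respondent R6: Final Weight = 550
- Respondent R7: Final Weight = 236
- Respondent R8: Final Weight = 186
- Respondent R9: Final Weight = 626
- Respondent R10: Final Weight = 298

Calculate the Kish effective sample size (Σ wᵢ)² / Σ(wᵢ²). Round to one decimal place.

Σ wᵢ = 664 + 518 + 509 + 213 + 643 + 550 + 236 + 186 + 626 + 298 = 4443
Σ wᵢ² = 440896 + 268324 + 259081 + 45369 + 413449 + 302500 + 55696 + 34596 + 391876 + 88804 = 2300591
n_eff = 4443² / 2300591 = 19740249 / 2300591 = 8.5805121

8.6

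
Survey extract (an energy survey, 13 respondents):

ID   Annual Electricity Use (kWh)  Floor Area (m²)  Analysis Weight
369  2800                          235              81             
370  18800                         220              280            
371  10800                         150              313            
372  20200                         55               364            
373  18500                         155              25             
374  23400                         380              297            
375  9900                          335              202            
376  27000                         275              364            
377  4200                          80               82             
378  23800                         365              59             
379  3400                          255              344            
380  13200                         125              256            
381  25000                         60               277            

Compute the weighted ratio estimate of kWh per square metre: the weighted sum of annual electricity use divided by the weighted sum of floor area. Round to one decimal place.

Σ wᵢ·y = 48686500
Σ wᵢ·x = 596545
Ratio = 48686500 / 596545 = 81.614128

81.6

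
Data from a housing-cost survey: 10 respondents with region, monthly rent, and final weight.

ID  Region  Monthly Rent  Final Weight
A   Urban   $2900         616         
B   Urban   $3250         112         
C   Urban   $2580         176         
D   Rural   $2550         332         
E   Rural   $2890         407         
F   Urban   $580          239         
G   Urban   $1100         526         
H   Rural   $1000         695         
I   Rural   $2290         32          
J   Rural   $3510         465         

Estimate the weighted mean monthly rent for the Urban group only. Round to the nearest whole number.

1990

Urban rows: A, B, C, F, G
Weighted sum = 2900×616 + 3250×112 + 2580×176 + 580×239 + 1100×526
  = 1786400 + 364000 + 454080 + 138620 + 578600 = 3321700
Sum of weights = 616 + 112 + 176 + 239 + 526 = 1669
Weighted mean = 3321700 / 1669 = 1990.2337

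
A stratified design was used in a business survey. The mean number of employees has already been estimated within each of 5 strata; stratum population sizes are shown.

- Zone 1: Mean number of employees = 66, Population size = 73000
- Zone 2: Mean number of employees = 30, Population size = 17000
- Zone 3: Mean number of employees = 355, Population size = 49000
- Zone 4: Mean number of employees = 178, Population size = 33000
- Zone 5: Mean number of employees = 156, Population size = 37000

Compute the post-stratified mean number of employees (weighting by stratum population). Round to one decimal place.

Σ Nₕ·x̄ₕ = 66×73000 + 30×17000 + 355×49000 + 178×33000 + 156×37000
  = 4818000 + 510000 + 17395000 + 5874000 + 5772000 = 34369000
Σ Nₕ = 73000 + 17000 + 49000 + 33000 + 37000 = 209000
Overall mean = 34369000 / 209000 = 164.44498

164.4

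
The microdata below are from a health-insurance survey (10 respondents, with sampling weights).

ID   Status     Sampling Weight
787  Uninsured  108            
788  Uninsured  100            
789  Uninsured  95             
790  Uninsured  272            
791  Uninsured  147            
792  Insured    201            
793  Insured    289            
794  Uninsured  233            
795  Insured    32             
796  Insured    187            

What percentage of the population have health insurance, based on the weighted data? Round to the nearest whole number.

Sum of weights for 'Insured' = 201 + 289 + 32 + 187 = 709
Total weight = 1664
Weighted proportion = 709 / 1664 = 0.42608173 → 42.608173%

43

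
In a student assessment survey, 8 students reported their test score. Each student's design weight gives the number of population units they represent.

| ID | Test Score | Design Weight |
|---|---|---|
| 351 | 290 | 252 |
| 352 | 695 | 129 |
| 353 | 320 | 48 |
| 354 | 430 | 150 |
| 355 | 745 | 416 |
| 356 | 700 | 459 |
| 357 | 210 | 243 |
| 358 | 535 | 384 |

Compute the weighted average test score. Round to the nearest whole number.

Weighted sum = 290×252 + 695×129 + 320×48 + 430×150 + 745×416 + 700×459 + 210×243 + 535×384
  = 1130285
Sum of weights = 252 + 129 + 48 + 150 + 416 + 459 + 243 + 384 = 2081
Weighted mean = 1130285 / 2081 = 543.14512

543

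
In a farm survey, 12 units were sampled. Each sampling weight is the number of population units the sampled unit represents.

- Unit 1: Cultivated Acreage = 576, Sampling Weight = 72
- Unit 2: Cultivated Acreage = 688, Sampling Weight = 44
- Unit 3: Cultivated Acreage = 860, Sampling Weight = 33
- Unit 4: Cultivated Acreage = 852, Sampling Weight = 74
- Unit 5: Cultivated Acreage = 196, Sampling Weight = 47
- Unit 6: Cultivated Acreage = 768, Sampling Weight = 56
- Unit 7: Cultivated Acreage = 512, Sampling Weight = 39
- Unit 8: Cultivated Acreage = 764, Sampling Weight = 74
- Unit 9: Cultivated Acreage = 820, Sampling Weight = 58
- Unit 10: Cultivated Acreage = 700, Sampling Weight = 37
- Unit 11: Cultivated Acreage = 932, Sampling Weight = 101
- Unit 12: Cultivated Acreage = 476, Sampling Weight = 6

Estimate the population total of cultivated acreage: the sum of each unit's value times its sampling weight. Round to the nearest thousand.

Weighted total = 576×72 + 688×44 + 860×33 + 852×74 + 196×47 + 768×56 + 512×39 + 764×74 + 820×58 + 700×37 + 932×101 + 476×6
  = 41472 + 30272 + 28380 + 63048 + 9212 + 43008 + 19968 + 56536 + 47560 + 25900 + 94132 + 2856 = 462344

462000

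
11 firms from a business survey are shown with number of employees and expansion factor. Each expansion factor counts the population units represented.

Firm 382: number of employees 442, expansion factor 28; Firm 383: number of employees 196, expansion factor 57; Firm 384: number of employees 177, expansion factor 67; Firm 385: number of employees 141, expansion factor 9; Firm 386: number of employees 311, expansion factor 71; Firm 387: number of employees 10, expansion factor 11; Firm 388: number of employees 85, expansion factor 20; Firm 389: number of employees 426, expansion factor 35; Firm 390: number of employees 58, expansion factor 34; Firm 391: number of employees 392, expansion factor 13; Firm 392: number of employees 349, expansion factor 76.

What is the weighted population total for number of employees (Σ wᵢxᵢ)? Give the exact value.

Weighted total = 442×28 + 196×57 + 177×67 + 141×9 + 311×71 + 10×11 + 85×20 + 426×35 + 58×34 + 392×13 + 349×76
  = 109069

109069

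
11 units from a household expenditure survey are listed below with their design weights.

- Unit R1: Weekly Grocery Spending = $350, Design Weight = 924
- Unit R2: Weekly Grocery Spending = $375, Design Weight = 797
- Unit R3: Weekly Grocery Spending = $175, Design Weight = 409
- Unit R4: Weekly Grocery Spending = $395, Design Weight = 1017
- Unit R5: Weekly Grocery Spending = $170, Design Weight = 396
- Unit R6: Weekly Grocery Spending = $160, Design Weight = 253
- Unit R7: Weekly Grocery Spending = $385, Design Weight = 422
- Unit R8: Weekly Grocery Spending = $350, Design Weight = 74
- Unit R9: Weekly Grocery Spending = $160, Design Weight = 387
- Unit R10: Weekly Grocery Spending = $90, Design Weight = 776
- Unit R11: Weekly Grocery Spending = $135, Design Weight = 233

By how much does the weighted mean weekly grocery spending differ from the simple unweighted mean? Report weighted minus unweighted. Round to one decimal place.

23.8

Unweighted sum = 350 + 375 + 175 + 395 + 170 + 160 + 385 + 350 + 160 + 90 + 135 = 2745
Unweighted mean = 2745 / 11 = 249.54545
Weighted sum = 350×924 + 375×797 + 175×409 + 395×1017 + 170×396 + 160×253 + 385×422 + 350×74 + 160×387 + 90×776 + 135×233
  = 323400 + 298875 + 71575 + 401715 + 67320 + 40480 + 162470 + 25900 + 61920 + 69840 + 31455 = 1554950
Sum of weights = 924 + 797 + 409 + 1017 + 396 + 253 + 422 + 74 + 387 + 776 + 233 = 5688
Weighted mean = 1554950 / 5688 = 273.37377
Difference (weighted minus unweighted) = 23.828315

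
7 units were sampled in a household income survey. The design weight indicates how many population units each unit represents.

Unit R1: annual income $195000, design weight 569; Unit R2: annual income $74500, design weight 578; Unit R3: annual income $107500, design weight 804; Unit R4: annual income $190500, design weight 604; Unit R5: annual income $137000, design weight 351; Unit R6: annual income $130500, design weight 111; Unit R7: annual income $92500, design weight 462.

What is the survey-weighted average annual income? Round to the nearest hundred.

Weighted sum = 195000×569 + 74500×578 + 107500×804 + 190500×604 + 137000×351 + 130500×111 + 92500×462
  = 460815500
Sum of weights = 569 + 578 + 804 + 604 + 351 + 111 + 462 = 3479
Weighted mean = 460815500 / 3479 = 132456.31

132500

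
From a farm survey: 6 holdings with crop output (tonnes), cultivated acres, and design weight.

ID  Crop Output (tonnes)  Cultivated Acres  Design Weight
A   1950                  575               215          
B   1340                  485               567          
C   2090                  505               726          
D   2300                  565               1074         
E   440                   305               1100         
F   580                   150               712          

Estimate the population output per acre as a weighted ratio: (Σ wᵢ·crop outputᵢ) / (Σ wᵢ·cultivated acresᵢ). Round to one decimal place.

Σ wᵢ·y = 6063530
Σ wᵢ·x = 575×215 + 485×567 + 505×726 + 565×1074 + 305×1100 + 150×712
  = 1814360
Ratio = 6063530 / 1814360 = 3.3419663

3.3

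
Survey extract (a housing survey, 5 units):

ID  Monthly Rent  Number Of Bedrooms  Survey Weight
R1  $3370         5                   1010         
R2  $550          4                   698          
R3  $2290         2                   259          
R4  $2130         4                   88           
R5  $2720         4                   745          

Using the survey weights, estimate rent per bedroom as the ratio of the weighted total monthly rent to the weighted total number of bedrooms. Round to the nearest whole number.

564

Σ wᵢ·y = 3370×1010 + 550×698 + 2290×259 + 2130×88 + 2720×745
  = 3403700 + 383900 + 593110 + 187440 + 2026400 = 6594550
Σ wᵢ·x = 5×1010 + 4×698 + 2×259 + 4×88 + 4×745
  = 5050 + 2792 + 518 + 352 + 2980 = 11692
Ratio = 6594550 / 11692 = 564.02241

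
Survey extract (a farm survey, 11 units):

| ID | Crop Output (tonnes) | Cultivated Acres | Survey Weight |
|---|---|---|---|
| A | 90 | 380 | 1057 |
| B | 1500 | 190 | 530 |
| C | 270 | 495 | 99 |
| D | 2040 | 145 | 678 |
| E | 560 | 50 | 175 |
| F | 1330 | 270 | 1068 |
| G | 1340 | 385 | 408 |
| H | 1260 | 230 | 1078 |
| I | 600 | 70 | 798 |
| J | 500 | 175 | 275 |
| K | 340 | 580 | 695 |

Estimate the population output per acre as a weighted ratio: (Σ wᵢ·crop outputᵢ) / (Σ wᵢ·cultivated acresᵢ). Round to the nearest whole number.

Σ wᵢ·y = 90×1057 + 1500×530 + 270×99 + 2040×678 + 560×175 + 1330×1068 + 1340×408 + 1260×1078 + 600×798 + 500×275 + 340×695
  = 95130 + 795000 + 26730 + 1383120 + 98000 + 1420440 + 546720 + 1358280 + 478800 + 137500 + 236300 = 6576020
Σ wᵢ·x = 1858890
Ratio = 6576020 / 1858890 = 3.5376058

4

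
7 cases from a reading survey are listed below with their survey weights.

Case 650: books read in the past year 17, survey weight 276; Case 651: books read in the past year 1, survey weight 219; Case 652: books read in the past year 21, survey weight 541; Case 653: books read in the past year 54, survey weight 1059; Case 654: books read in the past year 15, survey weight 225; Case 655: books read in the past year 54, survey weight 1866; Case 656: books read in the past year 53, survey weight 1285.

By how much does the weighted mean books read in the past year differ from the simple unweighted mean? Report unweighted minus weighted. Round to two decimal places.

-14.20

Unweighted sum = 17 + 1 + 21 + 54 + 15 + 54 + 53 = 215
Unweighted mean = 215 / 7 = 30.714286
Weighted sum = 17×276 + 1×219 + 21×541 + 54×1059 + 15×225 + 54×1866 + 53×1285
  = 4692 + 219 + 11361 + 57186 + 3375 + 100764 + 68105 = 245702
Sum of weights = 276 + 219 + 541 + 1059 + 225 + 1866 + 1285 = 5471
Weighted mean = 245702 / 5471 = 44.909889
Difference (unweighted minus weighted) = -14.195603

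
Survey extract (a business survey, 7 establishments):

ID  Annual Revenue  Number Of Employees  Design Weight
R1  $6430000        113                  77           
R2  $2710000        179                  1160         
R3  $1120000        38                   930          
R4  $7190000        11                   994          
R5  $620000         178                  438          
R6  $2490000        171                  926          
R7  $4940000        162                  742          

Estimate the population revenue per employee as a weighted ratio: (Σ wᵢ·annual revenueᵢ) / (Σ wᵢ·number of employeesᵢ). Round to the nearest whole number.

Σ wᵢ·y = 6430000×77 + 2710000×1160 + 1120000×930 + 7190000×994 + 620000×438 + 2490000×926 + 4940000×742
  = 18069950000
Σ wᵢ·x = 113×77 + 179×1160 + 38×930 + 11×994 + 178×438 + 171×926 + 162×742
  = 8701 + 207640 + 35340 + 10934 + 77964 + 158346 + 120204 = 619129
Ratio = 18069950000 / 619129 = 29186.082

29186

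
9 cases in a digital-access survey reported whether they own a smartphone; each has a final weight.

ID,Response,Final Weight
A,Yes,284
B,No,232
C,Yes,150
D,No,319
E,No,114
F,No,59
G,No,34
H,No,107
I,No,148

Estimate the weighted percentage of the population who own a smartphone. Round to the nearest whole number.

Sum of weights for 'Yes' = 284 + 150 = 434
Total weight = 284 + 232 + 150 + 319 + 114 + 59 + 34 + 107 + 148 = 1447
Weighted proportion = 434 / 1447 = 0.29993089 → 29.993089%

30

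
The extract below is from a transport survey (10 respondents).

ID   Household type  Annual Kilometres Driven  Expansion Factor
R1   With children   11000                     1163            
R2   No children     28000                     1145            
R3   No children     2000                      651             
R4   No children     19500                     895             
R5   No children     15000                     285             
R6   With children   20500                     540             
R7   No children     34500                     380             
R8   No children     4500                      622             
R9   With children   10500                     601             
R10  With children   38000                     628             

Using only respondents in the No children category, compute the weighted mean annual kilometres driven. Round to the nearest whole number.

17848

No children rows: R2, R3, R4, R5, R7, R8
Weighted sum = 28000×1145 + 2000×651 + 19500×895 + 15000×285 + 34500×380 + 4500×622
  = 70998500
Sum of weights = 3978
Weighted mean = 70998500 / 3978 = 17847.788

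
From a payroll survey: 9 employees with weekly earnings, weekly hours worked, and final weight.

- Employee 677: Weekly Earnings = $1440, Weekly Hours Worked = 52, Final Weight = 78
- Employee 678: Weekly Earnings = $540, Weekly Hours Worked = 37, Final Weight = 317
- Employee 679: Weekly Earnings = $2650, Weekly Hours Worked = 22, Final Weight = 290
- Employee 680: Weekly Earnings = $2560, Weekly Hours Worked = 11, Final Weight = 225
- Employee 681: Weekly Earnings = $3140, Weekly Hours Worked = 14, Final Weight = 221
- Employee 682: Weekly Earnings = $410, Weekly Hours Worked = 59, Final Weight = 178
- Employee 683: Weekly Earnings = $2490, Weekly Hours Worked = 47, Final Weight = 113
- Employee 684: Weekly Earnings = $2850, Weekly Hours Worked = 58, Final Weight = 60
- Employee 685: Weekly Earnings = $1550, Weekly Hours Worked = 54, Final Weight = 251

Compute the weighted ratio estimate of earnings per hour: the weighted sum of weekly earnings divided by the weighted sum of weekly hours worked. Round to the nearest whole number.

Σ wᵢ·y = 1440×78 + 540×317 + 2650×290 + 2560×225 + 3140×221 + 410×178 + 2490×113 + 2850×60 + 1550×251
  = 3236340
Σ wᵢ·x = 52×78 + 37×317 + 22×290 + 11×225 + 14×221 + 59×178 + 47×113 + 58×60 + 54×251
  = 4056 + 11729 + 6380 + 2475 + 3094 + 10502 + 5311 + 3480 + 13554 = 60581
Ratio = 3236340 / 60581 = 53.4217

53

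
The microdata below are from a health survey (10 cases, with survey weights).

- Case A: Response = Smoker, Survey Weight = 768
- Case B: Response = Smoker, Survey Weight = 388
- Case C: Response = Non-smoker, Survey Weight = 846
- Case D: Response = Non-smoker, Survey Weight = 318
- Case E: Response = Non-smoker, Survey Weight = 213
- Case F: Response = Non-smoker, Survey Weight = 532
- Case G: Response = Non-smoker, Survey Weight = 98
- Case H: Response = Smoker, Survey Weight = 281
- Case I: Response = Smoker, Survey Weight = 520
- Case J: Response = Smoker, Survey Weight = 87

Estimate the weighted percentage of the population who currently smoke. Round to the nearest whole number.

50

Sum of weights for 'Smoker' = 768 + 388 + 281 + 520 + 87 = 2044
Total weight = 768 + 388 + 846 + 318 + 213 + 532 + 98 + 281 + 520 + 87 = 4051
Weighted proportion = 2044 / 4051 = 0.50456677 → 50.456677%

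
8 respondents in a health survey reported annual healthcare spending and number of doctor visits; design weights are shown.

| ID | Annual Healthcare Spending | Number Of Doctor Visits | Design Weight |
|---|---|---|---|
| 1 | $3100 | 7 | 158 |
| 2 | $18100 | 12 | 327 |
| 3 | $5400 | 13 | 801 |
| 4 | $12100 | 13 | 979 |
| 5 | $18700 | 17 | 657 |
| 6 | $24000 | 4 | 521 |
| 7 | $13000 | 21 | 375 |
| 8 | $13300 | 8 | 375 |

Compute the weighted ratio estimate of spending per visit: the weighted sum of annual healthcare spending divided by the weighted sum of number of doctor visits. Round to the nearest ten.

1090

Σ wᵢ·y = 3100×158 + 18100×327 + 5400×801 + 12100×979 + 18700×657 + 24000×521 + 13000×375 + 13300×375
  = 57232200
Σ wᵢ·x = 7×158 + 12×327 + 13×801 + 13×979 + 17×657 + 4×521 + 21×375 + 8×375
  = 1106 + 3924 + 10413 + 12727 + 11169 + 2084 + 7875 + 3000 = 52298
Ratio = 57232200 / 52298 = 1094.3478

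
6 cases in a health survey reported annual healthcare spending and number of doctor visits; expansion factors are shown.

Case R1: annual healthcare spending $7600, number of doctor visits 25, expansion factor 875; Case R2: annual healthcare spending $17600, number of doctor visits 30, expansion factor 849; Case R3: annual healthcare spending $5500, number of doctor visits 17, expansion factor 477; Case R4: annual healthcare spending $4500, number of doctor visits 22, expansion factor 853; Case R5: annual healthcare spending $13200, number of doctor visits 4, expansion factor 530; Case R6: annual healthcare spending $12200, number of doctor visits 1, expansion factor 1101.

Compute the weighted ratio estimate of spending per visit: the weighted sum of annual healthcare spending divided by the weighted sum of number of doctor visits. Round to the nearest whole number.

626

Σ wᵢ·y = 7600×875 + 17600×849 + 5500×477 + 4500×853 + 13200×530 + 12200×1101
  = 48482600
Σ wᵢ·x = 25×875 + 30×849 + 17×477 + 22×853 + 4×530 + 1×1101
  = 21875 + 25470 + 8109 + 18766 + 2120 + 1101 = 77441
Ratio = 48482600 / 77441 = 626.05855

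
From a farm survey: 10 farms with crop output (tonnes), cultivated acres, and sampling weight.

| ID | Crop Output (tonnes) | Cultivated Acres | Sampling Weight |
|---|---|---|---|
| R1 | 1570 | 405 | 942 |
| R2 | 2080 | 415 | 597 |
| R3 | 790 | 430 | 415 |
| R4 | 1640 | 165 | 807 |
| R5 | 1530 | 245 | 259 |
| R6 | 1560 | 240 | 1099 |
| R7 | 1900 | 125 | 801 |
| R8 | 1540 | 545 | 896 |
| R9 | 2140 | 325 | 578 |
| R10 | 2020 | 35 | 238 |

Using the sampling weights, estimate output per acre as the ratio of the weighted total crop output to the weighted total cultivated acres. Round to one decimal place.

5.4

Σ wᵢ·y = 11102160
Σ wᵢ·x = 405×942 + 415×597 + 430×415 + 165×807 + 245×259 + 240×1099 + 125×801 + 545×896 + 325×578 + 35×238
  = 381510 + 247755 + 178450 + 133155 + 63455 + 263760 + 100125 + 488320 + 187850 + 8330 = 2052710
Ratio = 11102160 / 2052710 = 5.408538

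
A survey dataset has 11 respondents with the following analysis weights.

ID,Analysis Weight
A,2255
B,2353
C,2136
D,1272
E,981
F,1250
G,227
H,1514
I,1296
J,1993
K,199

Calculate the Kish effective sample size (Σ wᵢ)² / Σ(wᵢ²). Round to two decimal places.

Σ wᵢ = 15476
Σ wᵢ² = 27361966
n_eff = 15476² / 27361966 = 239506576 / 27361966 = 8.7532663

8.75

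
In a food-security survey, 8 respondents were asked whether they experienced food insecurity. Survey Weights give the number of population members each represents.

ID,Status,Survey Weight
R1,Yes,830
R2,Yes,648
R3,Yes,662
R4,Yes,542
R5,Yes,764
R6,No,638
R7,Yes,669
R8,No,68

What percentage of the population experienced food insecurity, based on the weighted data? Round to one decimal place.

85.4

Sum of weights for 'Yes' = 830 + 648 + 662 + 542 + 764 + 669 = 4115
Total weight = 830 + 648 + 662 + 542 + 764 + 638 + 669 + 68 = 4821
Weighted proportion = 4115 / 4821 = 0.85355735 → 85.355735%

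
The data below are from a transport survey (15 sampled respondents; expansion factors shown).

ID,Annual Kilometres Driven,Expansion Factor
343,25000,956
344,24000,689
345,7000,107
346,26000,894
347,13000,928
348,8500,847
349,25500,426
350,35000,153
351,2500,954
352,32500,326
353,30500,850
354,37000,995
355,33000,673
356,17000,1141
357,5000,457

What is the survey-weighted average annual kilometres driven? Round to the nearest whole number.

Weighted sum = 219521500
Sum of weights = 10396
Weighted mean = 219521500 / 10396 = 21115.958

21116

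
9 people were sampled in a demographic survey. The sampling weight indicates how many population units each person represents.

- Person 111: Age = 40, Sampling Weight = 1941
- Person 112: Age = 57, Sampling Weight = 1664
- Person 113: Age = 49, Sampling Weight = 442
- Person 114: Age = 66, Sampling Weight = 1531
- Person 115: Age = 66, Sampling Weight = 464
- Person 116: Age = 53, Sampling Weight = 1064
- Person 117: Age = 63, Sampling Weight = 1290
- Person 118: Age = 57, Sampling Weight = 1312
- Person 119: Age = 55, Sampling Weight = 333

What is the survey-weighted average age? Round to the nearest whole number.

Weighted sum = 40×1941 + 57×1664 + 49×442 + 66×1531 + 66×464 + 53×1064 + 63×1290 + 57×1312 + 55×333
  = 77640 + 94848 + 21658 + 101046 + 30624 + 56392 + 81270 + 74784 + 18315 = 556577
Sum of weights = 10041
Weighted mean = 556577 / 10041 = 55.430435

55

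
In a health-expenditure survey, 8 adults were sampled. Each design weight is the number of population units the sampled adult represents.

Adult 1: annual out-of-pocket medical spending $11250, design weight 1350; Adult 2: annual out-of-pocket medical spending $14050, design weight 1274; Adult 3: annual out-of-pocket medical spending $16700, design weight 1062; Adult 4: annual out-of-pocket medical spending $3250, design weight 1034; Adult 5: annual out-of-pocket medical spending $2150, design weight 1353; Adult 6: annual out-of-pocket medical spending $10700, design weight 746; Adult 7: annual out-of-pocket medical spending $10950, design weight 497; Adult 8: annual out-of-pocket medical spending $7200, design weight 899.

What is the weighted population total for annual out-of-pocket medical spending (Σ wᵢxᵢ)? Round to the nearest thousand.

76989000

Weighted total = 11250×1350 + 14050×1274 + 16700×1062 + 3250×1034 + 2150×1353 + 10700×746 + 10950×497 + 7200×899
  = 15187500 + 17899700 + 17735400 + 3360500 + 2908950 + 7982200 + 5442150 + 6472800 = 76989200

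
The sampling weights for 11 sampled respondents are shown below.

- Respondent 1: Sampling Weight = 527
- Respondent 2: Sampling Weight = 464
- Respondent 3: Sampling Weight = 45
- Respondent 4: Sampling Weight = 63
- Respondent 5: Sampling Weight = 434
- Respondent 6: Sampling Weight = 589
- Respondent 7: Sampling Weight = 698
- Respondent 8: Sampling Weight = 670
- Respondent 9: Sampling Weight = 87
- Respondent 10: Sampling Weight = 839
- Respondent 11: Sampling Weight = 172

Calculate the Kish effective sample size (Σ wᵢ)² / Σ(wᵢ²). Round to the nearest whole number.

8

Σ wᵢ = 527 + 464 + 45 + 63 + 434 + 589 + 698 + 670 + 87 + 839 + 172 = 4588
Σ wᵢ² = 2711474
n_eff = 4588² / 2711474 = 21049744 / 2711474 = 7.7632107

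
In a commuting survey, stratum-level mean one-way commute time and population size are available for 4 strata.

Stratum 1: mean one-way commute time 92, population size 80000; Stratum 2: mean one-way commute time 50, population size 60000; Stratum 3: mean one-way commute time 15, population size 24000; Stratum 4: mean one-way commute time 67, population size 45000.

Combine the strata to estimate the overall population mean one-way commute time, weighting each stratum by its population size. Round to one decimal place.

65.7

Σ Nₕ·x̄ₕ = 92×80000 + 50×60000 + 15×24000 + 67×45000
  = 7360000 + 3000000 + 360000 + 3015000 = 13735000
Σ Nₕ = 80000 + 60000 + 24000 + 45000 = 209000
Overall mean = 13735000 / 209000 = 65.717703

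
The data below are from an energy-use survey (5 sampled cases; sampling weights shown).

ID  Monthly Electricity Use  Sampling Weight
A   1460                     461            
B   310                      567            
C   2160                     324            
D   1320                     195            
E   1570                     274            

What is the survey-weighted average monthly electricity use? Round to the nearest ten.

Weighted sum = 1460×461 + 310×567 + 2160×324 + 1320×195 + 1570×274
  = 673060 + 175770 + 699840 + 257400 + 430180 = 2236250
Sum of weights = 1821
Weighted mean = 2236250 / 1821 = 1228.034

1230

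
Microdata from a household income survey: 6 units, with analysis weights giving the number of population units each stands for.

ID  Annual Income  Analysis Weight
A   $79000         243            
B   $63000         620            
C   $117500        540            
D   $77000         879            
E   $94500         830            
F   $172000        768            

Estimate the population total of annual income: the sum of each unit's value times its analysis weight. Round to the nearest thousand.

399921000

Weighted total = 399921000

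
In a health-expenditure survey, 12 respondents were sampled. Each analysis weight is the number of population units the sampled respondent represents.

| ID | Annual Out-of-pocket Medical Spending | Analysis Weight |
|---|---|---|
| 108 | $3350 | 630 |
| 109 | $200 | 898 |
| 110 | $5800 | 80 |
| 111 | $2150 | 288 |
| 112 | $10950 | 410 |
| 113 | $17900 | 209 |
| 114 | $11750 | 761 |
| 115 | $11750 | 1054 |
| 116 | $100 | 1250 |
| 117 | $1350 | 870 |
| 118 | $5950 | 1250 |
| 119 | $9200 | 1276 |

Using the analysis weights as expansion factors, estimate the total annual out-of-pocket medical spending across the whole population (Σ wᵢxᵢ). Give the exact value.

Weighted total = 53406350

53406350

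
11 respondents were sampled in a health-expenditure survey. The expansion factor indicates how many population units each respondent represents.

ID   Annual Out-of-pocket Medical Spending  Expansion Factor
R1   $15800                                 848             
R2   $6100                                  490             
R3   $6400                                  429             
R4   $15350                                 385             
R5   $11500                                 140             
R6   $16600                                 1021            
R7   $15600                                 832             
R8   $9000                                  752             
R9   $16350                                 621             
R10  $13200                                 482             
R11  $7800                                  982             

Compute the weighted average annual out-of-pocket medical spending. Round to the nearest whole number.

Weighted sum = 15800×848 + 6100×490 + 6400×429 + 15350×385 + 11500×140 + 16600×1021 + 15600×832 + 9000×752 + 16350×621 + 13200×482 + 7800×982
  = 87523900
Sum of weights = 848 + 490 + 429 + 385 + 140 + 1021 + 832 + 752 + 621 + 482 + 982 = 6982
Weighted mean = 87523900 / 6982 = 12535.649

12536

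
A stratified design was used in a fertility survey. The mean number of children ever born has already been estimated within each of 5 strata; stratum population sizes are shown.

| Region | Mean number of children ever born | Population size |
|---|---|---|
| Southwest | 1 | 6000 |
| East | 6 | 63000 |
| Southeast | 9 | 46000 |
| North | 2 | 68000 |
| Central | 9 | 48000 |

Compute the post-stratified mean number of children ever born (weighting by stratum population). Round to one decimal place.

Σ Nₕ·x̄ₕ = 1×6000 + 6×63000 + 9×46000 + 2×68000 + 9×48000
  = 6000 + 378000 + 414000 + 136000 + 432000 = 1366000
Σ Nₕ = 6000 + 63000 + 46000 + 68000 + 48000 = 231000
Overall mean = 1366000 / 231000 = 5.9134199

5.9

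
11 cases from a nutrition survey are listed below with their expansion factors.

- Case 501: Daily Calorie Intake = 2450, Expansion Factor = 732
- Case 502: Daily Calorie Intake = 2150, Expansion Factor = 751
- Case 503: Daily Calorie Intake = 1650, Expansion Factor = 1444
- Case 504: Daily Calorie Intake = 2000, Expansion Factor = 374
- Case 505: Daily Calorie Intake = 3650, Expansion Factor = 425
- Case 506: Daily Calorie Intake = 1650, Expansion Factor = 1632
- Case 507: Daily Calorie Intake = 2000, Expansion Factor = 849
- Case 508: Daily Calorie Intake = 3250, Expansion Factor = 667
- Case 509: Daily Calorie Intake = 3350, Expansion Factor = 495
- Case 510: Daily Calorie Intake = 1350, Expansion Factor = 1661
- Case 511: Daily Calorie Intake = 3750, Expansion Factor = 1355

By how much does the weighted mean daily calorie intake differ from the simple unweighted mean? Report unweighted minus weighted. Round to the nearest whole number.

202

Unweighted sum = 2450 + 2150 + 1650 + 2000 + 3650 + 1650 + 2000 + 3250 + 3350 + 1350 + 3750 = 27250
Unweighted mean = 27250 / 11 = 2477.2727
Weighted sum = 2450×732 + 2150×751 + 1650×1444 + 2000×374 + 3650×425 + 1650×1632 + 2000×849 + 3250×667 + 3350×495 + 1350×1661 + 3750×1355
  = 1793400 + 1614650 + 2382600 + 748000 + 1551250 + 2692800 + 1698000 + 2167750 + 1658250 + 2242350 + 5081250 = 23630300
Sum of weights = 732 + 751 + 1444 + 374 + 425 + 1632 + 849 + 667 + 495 + 1661 + 1355 = 10385
Weighted mean = 23630300 / 10385 = 2275.4261
Difference (unweighted minus weighted) = 201.84663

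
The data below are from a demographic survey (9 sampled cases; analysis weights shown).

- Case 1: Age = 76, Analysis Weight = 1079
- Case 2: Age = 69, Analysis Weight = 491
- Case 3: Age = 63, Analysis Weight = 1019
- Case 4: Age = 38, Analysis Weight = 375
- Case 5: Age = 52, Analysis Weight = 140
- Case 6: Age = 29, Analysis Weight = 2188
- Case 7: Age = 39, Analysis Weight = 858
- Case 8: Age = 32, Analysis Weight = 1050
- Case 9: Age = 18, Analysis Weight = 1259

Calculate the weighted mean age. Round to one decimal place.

Weighted sum = 76×1079 + 69×491 + 63×1019 + 38×375 + 52×140 + 29×2188 + 39×858 + 32×1050 + 18×1259
  = 82004 + 33879 + 64197 + 14250 + 7280 + 63452 + 33462 + 33600 + 22662 = 354786
Sum of weights = 1079 + 491 + 1019 + 375 + 140 + 2188 + 858 + 1050 + 1259 = 8459
Weighted mean = 354786 / 8459 = 41.941837

41.9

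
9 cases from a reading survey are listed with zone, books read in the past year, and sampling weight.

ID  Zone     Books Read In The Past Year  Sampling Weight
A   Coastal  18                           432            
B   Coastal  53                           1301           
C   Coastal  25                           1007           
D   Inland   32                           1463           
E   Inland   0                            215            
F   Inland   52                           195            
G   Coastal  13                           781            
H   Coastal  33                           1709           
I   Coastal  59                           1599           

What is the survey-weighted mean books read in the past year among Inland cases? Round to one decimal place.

Inland rows: D, E, F
Weighted sum = 32×1463 + 0×215 + 52×195
  = 46816 + 0 + 10140 = 56956
Sum of weights = 1463 + 215 + 195 = 1873
Weighted mean = 56956 / 1873 = 30.40897

30.4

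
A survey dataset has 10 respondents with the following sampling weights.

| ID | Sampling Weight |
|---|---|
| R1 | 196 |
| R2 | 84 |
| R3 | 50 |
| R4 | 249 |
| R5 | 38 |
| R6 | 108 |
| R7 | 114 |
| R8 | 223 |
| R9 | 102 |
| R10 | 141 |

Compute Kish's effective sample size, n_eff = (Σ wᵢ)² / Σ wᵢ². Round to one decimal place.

Σ wᵢ = 1305
Σ wᵢ² = 38416 + 7056 + 2500 + 62001 + 1444 + 11664 + 12996 + 49729 + 10404 + 19881 = 216091
n_eff = 1305² / 216091 = 1703025 / 216091 = 7.8810547

7.9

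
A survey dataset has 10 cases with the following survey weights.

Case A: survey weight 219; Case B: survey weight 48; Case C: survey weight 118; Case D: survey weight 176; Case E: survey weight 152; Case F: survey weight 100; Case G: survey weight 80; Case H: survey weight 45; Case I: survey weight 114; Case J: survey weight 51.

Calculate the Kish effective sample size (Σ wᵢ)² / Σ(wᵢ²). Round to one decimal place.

8.0

Σ wᵢ = 219 + 48 + 118 + 176 + 152 + 100 + 80 + 45 + 114 + 51 = 1103
Σ wᵢ² = 47961 + 2304 + 13924 + 30976 + 23104 + 10000 + 6400 + 2025 + 12996 + 2601 = 152291
n_eff = 1103² / 152291 = 1216609 / 152291 = 7.9887124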